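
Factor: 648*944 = 611712  =  2^7*3^4 *59^1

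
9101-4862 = 4239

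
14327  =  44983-30656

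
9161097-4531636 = 4629461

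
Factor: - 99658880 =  -2^7 * 5^1*155717^1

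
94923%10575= 10323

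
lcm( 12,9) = 36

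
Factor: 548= 2^2*137^1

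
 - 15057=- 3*5019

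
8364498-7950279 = 414219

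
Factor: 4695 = 3^1*5^1*313^1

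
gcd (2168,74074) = 2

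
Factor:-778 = -2^1*389^1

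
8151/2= 4075 + 1/2 = 4075.50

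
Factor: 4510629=3^2 * 173^1*2897^1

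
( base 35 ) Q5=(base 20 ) 25f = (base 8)1623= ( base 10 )915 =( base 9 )1226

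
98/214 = 49/107=0.46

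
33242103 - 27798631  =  5443472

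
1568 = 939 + 629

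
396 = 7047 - 6651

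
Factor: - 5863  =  -11^1*13^1*41^1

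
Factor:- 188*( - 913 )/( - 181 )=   -  2^2 * 11^1*47^1*83^1*181^( - 1 ) = - 171644/181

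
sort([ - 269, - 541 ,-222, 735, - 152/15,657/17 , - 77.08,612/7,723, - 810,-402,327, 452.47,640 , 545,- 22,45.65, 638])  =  [ - 810, - 541, - 402, - 269 , - 222,-77.08,  -  22, - 152/15,657/17, 45.65,612/7,327, 452.47, 545,638,640,723, 735 ] 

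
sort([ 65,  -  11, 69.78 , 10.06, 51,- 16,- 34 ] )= [ - 34, - 16, - 11,10.06,51, 65, 69.78]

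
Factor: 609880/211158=2^2*3^ (-2)*5^1*79^1*193^1*11731^( - 1) = 304940/105579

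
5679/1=5679 = 5679.00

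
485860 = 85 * 5716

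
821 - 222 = 599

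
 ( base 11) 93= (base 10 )102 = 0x66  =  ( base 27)3l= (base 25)42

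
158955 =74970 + 83985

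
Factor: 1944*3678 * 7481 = 53489389392 = 2^4*3^6*613^1*7481^1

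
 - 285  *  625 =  - 178125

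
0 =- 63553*0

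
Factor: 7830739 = 7^2*159811^1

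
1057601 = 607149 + 450452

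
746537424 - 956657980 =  - 210120556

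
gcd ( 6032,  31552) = 464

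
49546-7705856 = -7656310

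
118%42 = 34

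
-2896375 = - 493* 5875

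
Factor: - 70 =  - 2^1*5^1*7^1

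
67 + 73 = 140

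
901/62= 901/62 = 14.53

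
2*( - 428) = -856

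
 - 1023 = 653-1676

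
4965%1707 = 1551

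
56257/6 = 9376 + 1/6 = 9376.17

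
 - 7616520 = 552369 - 8168889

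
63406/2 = 31703 = 31703.00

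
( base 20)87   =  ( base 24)6N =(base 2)10100111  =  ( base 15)b2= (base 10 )167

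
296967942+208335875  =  505303817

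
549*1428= 783972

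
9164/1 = 9164  =  9164.00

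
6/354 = 1/59 = 0.02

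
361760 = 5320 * 68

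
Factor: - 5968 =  - 2^4*373^1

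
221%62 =35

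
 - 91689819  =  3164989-94854808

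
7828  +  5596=13424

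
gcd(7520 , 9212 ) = 188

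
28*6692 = 187376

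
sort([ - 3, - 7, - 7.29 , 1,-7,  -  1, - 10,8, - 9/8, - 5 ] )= [ - 10,-7.29,  -  7, - 7, - 5, - 3,  -  9/8,- 1,1,  8 ]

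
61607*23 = 1416961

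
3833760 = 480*7987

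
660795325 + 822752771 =1483548096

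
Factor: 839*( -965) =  - 809635 = -5^1*193^1*839^1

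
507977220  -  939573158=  - 431595938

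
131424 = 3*43808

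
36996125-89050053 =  - 52053928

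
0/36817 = 0 = 0.00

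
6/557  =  6/557=0.01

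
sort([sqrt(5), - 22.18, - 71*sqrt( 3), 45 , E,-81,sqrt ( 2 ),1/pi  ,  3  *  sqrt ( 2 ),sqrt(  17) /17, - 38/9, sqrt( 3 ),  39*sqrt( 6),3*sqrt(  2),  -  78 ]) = [ -71*sqrt (3), - 81, - 78, -22.18, - 38/9,sqrt( 17 )/17,1/pi,sqrt (2),sqrt( 3),sqrt( 5 ), E,3*sqrt(2),3*sqrt ( 2),45,  39*sqrt( 6 )] 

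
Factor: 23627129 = 173^1*136573^1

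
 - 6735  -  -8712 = 1977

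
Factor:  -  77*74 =- 2^1*7^1*11^1*37^1  =  -  5698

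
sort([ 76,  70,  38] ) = [38, 70,76 ] 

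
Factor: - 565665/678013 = - 3^1*5^1*7^( - 2 )*43^1*101^ ( - 1)*137^ ( - 1)*877^1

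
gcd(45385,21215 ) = 5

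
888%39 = 30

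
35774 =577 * 62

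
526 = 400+126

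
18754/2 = 9377 = 9377.00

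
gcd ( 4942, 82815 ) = 1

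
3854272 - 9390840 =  - 5536568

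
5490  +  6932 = 12422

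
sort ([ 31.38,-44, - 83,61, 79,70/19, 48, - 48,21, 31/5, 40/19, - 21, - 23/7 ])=[ - 83, - 48, - 44, - 21,-23/7, 40/19,70/19,31/5, 21,31.38, 48, 61, 79]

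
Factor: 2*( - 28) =-2^3*7^1 =- 56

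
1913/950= 2 + 13/950=2.01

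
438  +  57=495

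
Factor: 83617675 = 5^2*67^1*49921^1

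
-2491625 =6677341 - 9168966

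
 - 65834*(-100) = 6583400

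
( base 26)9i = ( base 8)374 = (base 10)252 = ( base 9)310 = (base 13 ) 165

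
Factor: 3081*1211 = 3731091= 3^1*7^1 * 13^1  *79^1 * 173^1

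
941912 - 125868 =816044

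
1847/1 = 1847 =1847.00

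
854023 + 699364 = 1553387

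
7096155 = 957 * 7415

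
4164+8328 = 12492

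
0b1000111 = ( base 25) 2l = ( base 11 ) 65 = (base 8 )107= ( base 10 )71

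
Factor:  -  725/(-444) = 2^( - 2 )*3^( -1 )*5^2 * 29^1*37^( - 1 )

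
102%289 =102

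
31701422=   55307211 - 23605789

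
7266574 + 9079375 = 16345949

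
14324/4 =3581  =  3581.00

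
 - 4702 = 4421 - 9123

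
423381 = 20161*21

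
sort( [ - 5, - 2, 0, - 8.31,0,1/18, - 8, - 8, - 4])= [ - 8.31, - 8, - 8,  -  5, - 4, -2,0,  0,1/18 ]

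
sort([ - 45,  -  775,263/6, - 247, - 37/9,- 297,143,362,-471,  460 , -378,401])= [ - 775, - 471, - 378, - 297, - 247, - 45, - 37/9,263/6, 143,  362, 401,460] 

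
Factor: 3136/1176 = 8/3 = 2^3 *3^(-1 )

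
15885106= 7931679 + 7953427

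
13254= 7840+5414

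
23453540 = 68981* 340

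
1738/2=869 = 869.00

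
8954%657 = 413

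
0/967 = 0= 0.00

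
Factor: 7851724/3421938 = 2^1*3^( - 1) * 13^( - 1 )* 19^ ( - 1 )*887^1*2213^1*2309^( - 1 ) = 3925862/1710969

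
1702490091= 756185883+946304208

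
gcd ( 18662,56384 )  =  2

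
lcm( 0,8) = 0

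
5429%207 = 47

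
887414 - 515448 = 371966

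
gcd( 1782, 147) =3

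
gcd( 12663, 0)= 12663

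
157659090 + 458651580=616310670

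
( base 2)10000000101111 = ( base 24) E77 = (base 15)2694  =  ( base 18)177d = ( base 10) 8239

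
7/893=7/893 = 0.01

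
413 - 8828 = -8415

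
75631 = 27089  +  48542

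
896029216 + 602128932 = 1498158148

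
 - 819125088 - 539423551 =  - 1358548639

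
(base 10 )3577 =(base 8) 6771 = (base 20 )8ih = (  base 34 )337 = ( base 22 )78d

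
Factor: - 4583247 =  - 3^1*29^1*139^1*379^1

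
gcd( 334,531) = 1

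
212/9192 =53/2298 = 0.02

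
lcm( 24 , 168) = 168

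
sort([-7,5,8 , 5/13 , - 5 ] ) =[ - 7 , - 5, 5/13, 5, 8]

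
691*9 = 6219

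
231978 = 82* 2829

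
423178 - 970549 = - 547371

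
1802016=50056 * 36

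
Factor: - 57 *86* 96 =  - 470592 = - 2^6*3^2 * 19^1 * 43^1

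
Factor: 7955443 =89^1 *89387^1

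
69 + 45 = 114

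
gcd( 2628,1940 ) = 4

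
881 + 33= 914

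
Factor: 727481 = 17^1*42793^1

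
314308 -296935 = 17373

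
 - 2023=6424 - 8447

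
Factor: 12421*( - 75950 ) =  -943374950 = -2^1 * 5^2* 7^2*31^1*12421^1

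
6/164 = 3/82 = 0.04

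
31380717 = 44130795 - 12750078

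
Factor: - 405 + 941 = 2^3  *67^1 = 536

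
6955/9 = 6955/9 = 772.78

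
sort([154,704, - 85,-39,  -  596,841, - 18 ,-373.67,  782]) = [ - 596, - 373.67,-85,-39,  -  18, 154, 704,782,841] 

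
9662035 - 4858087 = 4803948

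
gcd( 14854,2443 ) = 7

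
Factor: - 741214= - 2^1*487^1*761^1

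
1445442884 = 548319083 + 897123801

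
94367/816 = 115 + 31/48 = 115.65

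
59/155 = 59/155 = 0.38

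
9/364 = 9/364= 0.02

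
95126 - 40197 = 54929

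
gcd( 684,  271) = 1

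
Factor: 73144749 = 3^1*24381583^1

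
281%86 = 23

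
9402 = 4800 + 4602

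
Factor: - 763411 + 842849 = 79438=2^1*39719^1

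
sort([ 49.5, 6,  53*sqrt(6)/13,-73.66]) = [ - 73.66,6 , 53*sqrt(6) /13,49.5]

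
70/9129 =70/9129  =  0.01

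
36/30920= 9/7730 = 0.00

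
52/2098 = 26/1049 = 0.02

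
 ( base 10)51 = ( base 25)21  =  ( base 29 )1m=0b110011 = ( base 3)1220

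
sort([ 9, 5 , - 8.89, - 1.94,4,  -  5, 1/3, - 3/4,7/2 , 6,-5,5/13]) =[ - 8.89,  -  5, - 5 , - 1.94,- 3/4,1/3,  5/13,7/2,4,5, 6,9 ]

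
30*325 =9750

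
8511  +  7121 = 15632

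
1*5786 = 5786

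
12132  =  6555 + 5577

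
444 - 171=273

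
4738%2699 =2039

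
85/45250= 17/9050 = 0.00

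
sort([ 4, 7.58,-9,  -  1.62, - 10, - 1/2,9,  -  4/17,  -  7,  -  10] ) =[ - 10,  -  10, - 9, - 7, - 1.62,-1/2, - 4/17, 4, 7.58,9 ] 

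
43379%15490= 12399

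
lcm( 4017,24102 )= 24102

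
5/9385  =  1/1877 = 0.00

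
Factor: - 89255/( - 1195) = 239^( - 1) * 17851^1 = 17851/239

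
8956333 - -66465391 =75421724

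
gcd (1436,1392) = 4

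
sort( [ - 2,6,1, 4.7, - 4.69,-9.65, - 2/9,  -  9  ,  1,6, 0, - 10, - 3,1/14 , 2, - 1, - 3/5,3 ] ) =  [ - 10, - 9.65, - 9,-4.69, - 3,-2, - 1, - 3/5,  -  2/9, 0,1/14,1,1,2,3, 4.7,6,6 ] 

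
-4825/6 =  - 4825/6  =  - 804.17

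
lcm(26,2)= 26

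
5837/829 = 5837/829 = 7.04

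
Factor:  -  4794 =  - 2^1 * 3^1*17^1*47^1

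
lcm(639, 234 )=16614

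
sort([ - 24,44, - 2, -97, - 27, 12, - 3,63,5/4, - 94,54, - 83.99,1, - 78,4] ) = [ - 97, - 94 , - 83.99,- 78, - 27, - 24, - 3, - 2,1, 5/4, 4,12,44,54,63]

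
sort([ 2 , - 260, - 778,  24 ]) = [ - 778, - 260,2, 24]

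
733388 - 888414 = -155026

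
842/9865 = 842/9865 = 0.09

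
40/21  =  40/21= 1.90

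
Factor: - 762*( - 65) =2^1*3^1 * 5^1*13^1*127^1 = 49530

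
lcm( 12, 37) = 444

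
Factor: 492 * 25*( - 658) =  - 8093400 = - 2^3*3^1 *5^2 *7^1*41^1 *47^1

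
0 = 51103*0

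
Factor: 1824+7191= 9015 = 3^1 * 5^1*601^1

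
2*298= 596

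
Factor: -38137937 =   -  4973^1 * 7669^1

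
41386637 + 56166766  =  97553403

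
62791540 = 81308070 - 18516530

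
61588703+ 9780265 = 71368968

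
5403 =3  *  1801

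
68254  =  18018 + 50236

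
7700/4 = 1925 = 1925.00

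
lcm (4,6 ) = 12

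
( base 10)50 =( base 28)1M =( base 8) 62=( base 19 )2c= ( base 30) 1k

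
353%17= 13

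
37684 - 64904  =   - 27220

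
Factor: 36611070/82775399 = 2^1*3^1 * 5^1*7^( - 1)*2999^(-1)*3943^( - 1)*1220369^1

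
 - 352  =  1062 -1414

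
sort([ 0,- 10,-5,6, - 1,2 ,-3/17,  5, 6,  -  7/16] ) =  [ - 10, - 5,-1, - 7/16,-3/17,0, 2,  5, 6,6 ]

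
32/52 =8/13 =0.62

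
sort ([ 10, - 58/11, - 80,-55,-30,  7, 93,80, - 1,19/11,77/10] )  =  [ - 80,-55,-30, - 58/11, - 1, 19/11,7, 77/10,10,80,93 ]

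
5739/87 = 1913/29 = 65.97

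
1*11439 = 11439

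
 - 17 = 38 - 55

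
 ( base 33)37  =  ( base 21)51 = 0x6A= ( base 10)106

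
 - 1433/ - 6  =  238+ 5/6 = 238.83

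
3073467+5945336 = 9018803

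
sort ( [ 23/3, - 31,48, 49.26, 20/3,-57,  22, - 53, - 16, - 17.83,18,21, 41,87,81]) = [ - 57, - 53, - 31 , - 17.83 , - 16,20/3, 23/3, 18 , 21, 22, 41, 48, 49.26, 81,87 ] 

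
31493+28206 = 59699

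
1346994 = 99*13606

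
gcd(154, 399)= 7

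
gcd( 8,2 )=2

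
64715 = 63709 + 1006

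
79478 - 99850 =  - 20372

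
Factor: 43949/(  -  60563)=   -  619/853 = - 619^1*853^( - 1)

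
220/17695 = 44/3539= 0.01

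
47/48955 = 47/48955 = 0.00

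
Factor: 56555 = 5^1 *11311^1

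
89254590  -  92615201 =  - 3360611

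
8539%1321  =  613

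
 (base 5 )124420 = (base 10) 4985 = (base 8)11571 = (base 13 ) 2366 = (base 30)5g5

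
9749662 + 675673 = 10425335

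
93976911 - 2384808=91592103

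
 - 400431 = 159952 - 560383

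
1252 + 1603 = 2855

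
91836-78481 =13355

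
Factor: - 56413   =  -7^1*8059^1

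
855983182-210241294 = 645741888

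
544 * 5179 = 2817376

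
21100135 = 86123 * 245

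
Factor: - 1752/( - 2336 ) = 2^( - 2 )*3^1=3/4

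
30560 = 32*955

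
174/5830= 87/2915 = 0.03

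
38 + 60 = 98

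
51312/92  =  12828/23 = 557.74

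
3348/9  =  372 =372.00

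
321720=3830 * 84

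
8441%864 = 665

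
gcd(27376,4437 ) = 29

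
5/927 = 5/927 =0.01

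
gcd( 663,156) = 39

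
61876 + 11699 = 73575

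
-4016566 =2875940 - 6892506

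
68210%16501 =2206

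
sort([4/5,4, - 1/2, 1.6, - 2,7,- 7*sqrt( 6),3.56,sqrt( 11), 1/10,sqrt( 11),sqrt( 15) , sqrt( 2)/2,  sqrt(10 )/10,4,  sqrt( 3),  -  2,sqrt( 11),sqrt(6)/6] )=[ - 7*sqrt(6), - 2, - 2, -1/2,1/10,sqrt( 10) /10, sqrt( 6)/6, sqrt( 2)/2,4/5,1.6,sqrt( 3) , sqrt ( 11),sqrt( 11),  sqrt( 11),3.56,sqrt (15 ),4, 4,7] 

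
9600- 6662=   2938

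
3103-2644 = 459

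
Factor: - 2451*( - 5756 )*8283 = 2^2*3^2*11^1*19^1*43^1*251^1*1439^1   =  116856199548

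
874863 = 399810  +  475053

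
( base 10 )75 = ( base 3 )2210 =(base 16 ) 4B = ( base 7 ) 135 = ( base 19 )3I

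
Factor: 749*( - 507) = - 3^1 * 7^1*13^2*107^1 =- 379743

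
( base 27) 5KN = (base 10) 4208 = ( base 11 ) 3186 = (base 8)10160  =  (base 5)113313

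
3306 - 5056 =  - 1750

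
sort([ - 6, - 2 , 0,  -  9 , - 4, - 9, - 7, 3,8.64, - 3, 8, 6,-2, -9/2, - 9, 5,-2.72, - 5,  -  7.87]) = [ - 9, - 9, - 9, - 7.87,  -  7, - 6, - 5,-9/2, -4, - 3,-2.72, - 2, - 2, 0, 3, 5,6, 8  ,  8.64]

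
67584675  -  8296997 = 59287678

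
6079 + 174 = 6253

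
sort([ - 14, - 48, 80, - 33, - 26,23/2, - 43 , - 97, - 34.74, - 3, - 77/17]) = [ - 97, - 48,-43, - 34.74, - 33, -26, - 14 , -77/17 , - 3, 23/2, 80]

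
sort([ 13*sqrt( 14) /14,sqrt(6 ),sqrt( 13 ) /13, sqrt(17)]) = [sqrt( 13)/13,sqrt( 6 ), 13*sqrt(14 )/14  ,  sqrt(17)]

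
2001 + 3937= 5938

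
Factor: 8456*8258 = 2^4 * 7^1*151^1*4129^1 = 69829648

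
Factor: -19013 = - 19013^1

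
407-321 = 86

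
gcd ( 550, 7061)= 1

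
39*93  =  3627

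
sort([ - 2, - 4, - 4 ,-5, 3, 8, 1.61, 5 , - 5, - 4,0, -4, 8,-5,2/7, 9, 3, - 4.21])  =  [-5, - 5,-5 , - 4.21,  -  4, - 4, - 4, - 4 ,-2, 0,2/7, 1.61, 3, 3, 5,  8 , 8, 9 ] 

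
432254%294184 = 138070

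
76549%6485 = 5214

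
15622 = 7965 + 7657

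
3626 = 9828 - 6202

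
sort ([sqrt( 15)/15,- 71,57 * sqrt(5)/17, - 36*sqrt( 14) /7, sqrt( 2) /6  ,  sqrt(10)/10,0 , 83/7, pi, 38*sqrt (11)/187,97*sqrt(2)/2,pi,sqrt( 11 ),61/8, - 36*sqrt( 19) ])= [-36*sqrt (19),  -  71,  -  36*sqrt( 14)/7 , 0,sqrt (2 )/6,  sqrt( 15)/15, sqrt( 10)/10,38*sqrt( 11)/187, pi,pi , sqrt ( 11 ),57*sqrt ( 5)/17,61/8,  83/7,97  *sqrt(2)/2]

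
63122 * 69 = 4355418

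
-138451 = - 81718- 56733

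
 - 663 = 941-1604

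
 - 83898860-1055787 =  - 84954647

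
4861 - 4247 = 614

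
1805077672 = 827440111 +977637561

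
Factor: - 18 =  - 2^1*3^2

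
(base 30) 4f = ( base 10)135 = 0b10000111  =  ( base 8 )207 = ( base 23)5k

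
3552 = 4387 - 835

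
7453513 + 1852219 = 9305732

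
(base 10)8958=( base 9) 13253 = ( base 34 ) 7pg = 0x22fe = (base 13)4101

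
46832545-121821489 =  - 74988944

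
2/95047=2/95047 = 0.00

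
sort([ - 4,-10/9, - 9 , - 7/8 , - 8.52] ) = [ - 9,-8.52,  -  4, - 10/9 , - 7/8 ]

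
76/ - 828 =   -  1 + 188/207 = - 0.09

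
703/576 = 1 + 127/576 = 1.22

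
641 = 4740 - 4099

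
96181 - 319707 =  - 223526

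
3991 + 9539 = 13530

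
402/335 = 1 + 1/5 =1.20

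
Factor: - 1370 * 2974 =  - 2^2*5^1*137^1*1487^1=- 4074380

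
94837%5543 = 606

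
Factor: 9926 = 2^1*7^1*709^1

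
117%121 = 117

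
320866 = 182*1763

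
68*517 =35156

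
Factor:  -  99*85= - 8415= - 3^2*5^1*11^1*17^1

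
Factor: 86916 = 2^2 *3^1*7243^1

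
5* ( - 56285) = - 281425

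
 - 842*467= - 393214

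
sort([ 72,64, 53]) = [ 53, 64, 72 ] 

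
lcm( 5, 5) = 5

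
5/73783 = 5/73783 = 0.00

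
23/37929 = 23/37929 = 0.00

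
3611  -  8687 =-5076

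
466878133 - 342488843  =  124389290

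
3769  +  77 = 3846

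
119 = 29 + 90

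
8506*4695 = 39935670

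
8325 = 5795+2530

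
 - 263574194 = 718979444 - 982553638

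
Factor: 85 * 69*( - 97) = -568905=- 3^1 * 5^1*17^1*23^1*97^1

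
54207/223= 54207/223 = 243.08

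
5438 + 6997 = 12435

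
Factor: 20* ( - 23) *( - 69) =2^2*3^1 * 5^1*23^2 = 31740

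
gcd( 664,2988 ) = 332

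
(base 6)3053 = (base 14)369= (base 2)1010101001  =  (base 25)126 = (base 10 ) 681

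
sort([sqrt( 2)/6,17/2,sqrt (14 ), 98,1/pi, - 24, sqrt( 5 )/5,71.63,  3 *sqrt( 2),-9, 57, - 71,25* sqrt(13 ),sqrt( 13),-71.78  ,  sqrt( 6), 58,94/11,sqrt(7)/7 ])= [-71.78,-71, - 24,-9, sqrt( 2) /6,1/pi, sqrt( 7 )/7,sqrt( 5 ) /5, sqrt( 6 ), sqrt( 13), sqrt( 14 ),3*sqrt( 2 ),  17/2,94/11, 57, 58,71.63,25*sqrt(13 ), 98 ]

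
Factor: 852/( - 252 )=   -3^ (-1 )*7^( - 1)*71^1= - 71/21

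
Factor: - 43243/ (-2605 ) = 83/5 = 5^(-1)*83^1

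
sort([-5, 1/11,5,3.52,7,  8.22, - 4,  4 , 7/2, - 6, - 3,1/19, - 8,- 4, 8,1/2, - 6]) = [ - 8, - 6,  -  6, - 5, - 4,-4, - 3, 1/19,1/11 , 1/2,7/2,3.52,4,5, 7, 8,8.22 ]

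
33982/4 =8495 + 1/2=8495.50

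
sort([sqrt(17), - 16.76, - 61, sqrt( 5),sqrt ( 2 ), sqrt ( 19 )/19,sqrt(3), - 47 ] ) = [  -  61,-47,- 16.76, sqrt(19) /19,sqrt( 2), sqrt(3 ), sqrt( 5), sqrt( 17)]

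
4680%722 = 348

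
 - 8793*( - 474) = 4167882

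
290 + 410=700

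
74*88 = 6512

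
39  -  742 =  - 703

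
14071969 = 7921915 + 6150054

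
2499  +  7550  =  10049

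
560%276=8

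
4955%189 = 41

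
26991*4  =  107964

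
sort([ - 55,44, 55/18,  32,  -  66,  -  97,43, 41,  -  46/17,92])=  [-97,  -  66,-55,  -  46/17,  55/18, 32,41, 43, 44  ,  92] 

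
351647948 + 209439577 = 561087525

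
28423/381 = 28423/381 = 74.60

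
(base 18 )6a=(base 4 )1312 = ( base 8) 166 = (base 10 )118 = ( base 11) A8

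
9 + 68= 77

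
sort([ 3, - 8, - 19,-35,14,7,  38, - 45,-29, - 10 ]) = [ - 45, - 35,  -  29, - 19, - 10, - 8,3,7, 14,38]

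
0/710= 0 = 0.00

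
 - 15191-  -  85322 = 70131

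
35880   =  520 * 69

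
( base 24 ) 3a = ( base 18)4a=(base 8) 122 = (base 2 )1010010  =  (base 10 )82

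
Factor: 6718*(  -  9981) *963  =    -  64571420754 = -2^1*3^4*107^1 * 1109^1*3359^1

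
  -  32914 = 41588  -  74502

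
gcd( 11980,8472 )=4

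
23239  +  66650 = 89889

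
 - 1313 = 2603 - 3916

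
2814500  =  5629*500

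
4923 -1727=3196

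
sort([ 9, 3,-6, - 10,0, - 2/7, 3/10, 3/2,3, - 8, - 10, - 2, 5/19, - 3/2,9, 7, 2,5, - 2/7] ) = [ - 10, - 10, - 8, - 6, - 2, - 3/2, - 2/7, - 2/7,  0,5/19, 3/10, 3/2, 2,3, 3,5, 7, 9,9]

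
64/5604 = 16/1401=0.01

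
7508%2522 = 2464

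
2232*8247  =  18407304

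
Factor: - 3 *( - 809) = 3^1*809^1  =  2427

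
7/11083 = 7/11083 = 0.00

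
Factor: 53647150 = 2^1 * 5^2 *1072943^1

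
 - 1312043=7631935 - 8943978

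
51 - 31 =20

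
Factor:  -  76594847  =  -7^1 * 37^1*41^1*7213^1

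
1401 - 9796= - 8395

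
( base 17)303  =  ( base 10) 870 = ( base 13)51C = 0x366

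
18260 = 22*830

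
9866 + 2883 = 12749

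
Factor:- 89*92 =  - 2^2*23^1*89^1 = - 8188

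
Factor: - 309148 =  - 2^2*7^1*61^1 * 181^1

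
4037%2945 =1092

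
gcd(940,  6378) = 2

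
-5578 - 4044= -9622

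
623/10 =62 + 3/10 = 62.30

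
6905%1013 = 827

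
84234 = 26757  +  57477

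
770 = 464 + 306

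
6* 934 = 5604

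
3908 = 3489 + 419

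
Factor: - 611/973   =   - 7^ ( - 1 ) * 13^1*47^1*  139^( - 1)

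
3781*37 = 139897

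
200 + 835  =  1035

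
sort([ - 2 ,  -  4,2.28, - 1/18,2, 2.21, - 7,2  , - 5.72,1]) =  [  -  7 , - 5.72, - 4  , - 2,-1/18 , 1, 2,2,2.21, 2.28 ] 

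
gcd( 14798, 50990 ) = 2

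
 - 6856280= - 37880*181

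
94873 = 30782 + 64091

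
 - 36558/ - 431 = 84 + 354/431 = 84.82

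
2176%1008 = 160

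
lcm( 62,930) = 930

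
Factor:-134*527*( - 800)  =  2^6*5^2*17^1*31^1*67^1 = 56494400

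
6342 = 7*906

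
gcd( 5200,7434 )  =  2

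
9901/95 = 9901/95 = 104.22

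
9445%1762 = 635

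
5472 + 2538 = 8010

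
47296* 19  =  898624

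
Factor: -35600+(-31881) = -67481^1 = - 67481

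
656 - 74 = 582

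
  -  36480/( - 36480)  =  1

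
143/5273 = 143/5273  =  0.03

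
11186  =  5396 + 5790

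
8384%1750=1384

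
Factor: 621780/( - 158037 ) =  - 2^2*5^1*11^ ( - 1 )*43^1*241^1*4789^( - 1 ) = - 207260/52679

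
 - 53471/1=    - 53471 = - 53471.00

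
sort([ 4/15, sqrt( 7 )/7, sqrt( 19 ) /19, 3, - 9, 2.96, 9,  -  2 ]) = [-9, - 2,sqrt( 19 )/19, 4/15,sqrt( 7 )/7, 2.96, 3, 9] 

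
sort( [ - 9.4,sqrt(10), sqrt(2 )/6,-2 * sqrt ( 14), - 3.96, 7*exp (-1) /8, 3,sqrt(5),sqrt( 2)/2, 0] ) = [ - 9.4, - 2*sqrt( 14), - 3.96, 0, sqrt(2)/6,7*exp( - 1) /8, sqrt(2)/2, sqrt(5), 3,sqrt(10) ]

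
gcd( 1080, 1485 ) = 135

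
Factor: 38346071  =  2029^1*18899^1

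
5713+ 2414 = 8127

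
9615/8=9615/8 = 1201.88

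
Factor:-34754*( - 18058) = 627587732  =  2^2 * 9029^1 * 17377^1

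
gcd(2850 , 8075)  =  475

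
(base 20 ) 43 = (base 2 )1010011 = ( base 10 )83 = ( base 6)215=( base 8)123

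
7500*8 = 60000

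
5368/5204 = 1342/1301 = 1.03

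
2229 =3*743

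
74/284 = 37/142 = 0.26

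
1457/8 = 182 + 1/8  =  182.12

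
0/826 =0 = 0.00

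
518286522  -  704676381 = - 186389859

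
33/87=11/29 = 0.38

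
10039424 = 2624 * 3826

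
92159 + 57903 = 150062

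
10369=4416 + 5953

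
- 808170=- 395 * 2046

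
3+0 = 3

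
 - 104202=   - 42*2481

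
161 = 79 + 82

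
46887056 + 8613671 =55500727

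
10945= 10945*1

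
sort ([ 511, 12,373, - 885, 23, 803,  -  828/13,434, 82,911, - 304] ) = [ - 885,  -  304,  -  828/13, 12,23,82, 373,434,511, 803, 911]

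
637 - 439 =198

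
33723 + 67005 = 100728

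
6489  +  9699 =16188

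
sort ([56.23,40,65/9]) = [ 65/9,40,56.23 ] 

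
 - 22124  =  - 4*5531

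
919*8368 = 7690192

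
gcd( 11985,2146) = 1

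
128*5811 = 743808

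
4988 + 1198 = 6186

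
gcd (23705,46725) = 5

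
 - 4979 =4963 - 9942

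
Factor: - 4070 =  - 2^1*5^1 * 11^1*37^1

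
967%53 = 13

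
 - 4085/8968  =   - 1+257/472 = - 0.46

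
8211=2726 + 5485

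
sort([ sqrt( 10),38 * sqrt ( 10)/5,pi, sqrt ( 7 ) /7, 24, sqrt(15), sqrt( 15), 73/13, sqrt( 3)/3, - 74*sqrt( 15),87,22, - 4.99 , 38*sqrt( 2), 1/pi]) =[-74*sqrt( 15) , - 4.99,1/pi, sqrt( 7 )/7, sqrt( 3 ) /3, pi,sqrt( 10), sqrt (15 ), sqrt( 15), 73/13,  22, 24, 38*sqrt( 10)/5, 38 * sqrt(2 ), 87 ]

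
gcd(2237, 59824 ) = 1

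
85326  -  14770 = 70556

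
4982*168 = 836976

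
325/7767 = 325/7767 = 0.04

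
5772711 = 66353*87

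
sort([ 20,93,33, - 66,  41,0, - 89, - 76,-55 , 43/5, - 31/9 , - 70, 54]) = [ - 89, - 76, - 70 , - 66,-55,-31/9, 0,43/5,20, 33,41, 54,93]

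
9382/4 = 4691/2 = 2345.50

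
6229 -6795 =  - 566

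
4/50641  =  4/50641 = 0.00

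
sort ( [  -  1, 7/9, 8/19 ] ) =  [-1,8/19,7/9]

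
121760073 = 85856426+35903647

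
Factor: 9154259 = 1861^1*4919^1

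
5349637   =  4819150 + 530487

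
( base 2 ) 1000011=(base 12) 57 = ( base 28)2B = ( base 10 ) 67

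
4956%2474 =8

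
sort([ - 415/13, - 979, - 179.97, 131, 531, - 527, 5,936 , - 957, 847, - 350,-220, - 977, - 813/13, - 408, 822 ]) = [ - 979, - 977, - 957,-527, - 408, - 350,  -  220, - 179.97, - 813/13, - 415/13 , 5, 131,531, 822,847, 936 ] 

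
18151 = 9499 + 8652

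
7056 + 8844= 15900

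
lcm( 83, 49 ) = 4067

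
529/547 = 529/547 = 0.97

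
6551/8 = 818 + 7/8 = 818.88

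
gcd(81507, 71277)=3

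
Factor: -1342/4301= - 2^1*17^( - 1)*23^ ( - 1 ) * 61^1 = - 122/391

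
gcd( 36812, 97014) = 2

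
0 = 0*567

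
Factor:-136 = -2^3* 17^1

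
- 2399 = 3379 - 5778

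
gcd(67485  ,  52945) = 5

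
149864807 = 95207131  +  54657676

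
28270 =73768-45498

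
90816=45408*2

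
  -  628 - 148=-776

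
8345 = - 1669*( - 5)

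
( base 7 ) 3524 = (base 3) 1202212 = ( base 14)684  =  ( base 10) 1292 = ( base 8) 2414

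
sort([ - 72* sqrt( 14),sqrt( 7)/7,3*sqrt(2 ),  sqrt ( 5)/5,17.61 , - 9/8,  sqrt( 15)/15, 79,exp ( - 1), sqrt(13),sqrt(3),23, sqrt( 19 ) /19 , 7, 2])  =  [ - 72*sqrt ( 14), - 9/8,  sqrt( 19 ) /19,sqrt( 15 ) /15,exp( - 1 ), sqrt( 7) /7, sqrt( 5)/5 , sqrt( 3), 2 , sqrt( 13),  3*sqrt(2 ),7,17.61 , 23,79 ] 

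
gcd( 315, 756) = 63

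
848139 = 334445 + 513694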